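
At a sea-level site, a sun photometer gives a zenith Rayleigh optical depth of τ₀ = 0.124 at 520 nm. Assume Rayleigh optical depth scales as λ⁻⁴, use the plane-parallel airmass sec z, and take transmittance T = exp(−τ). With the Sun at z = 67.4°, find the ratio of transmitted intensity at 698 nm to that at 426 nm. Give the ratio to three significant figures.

1.85

Airmass: sec 67.4° = 2.6022.
τ(698 nm) = 0.124 × (520/698)⁴ × 2.6022 = 0.124 × 0.3080 × 2.6022 = 0.0994.
τ(426 nm) = 0.124 × (520/426)⁴ × 2.6022 = 0.124 × 2.2201 × 2.6022 = 0.7164.
T(698)/T(426) = exp(τ_B − τ_A) = exp(0.6170) = 1.8533.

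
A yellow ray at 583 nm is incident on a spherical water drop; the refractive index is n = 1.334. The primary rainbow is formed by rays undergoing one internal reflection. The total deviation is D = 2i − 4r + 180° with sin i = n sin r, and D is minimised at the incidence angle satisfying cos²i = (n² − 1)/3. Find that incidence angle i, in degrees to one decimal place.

59.4°

cos²i = (1.334² − 1)/3 = (1.77956 − 1)/3 = 0.25985.
cos i = 0.50976, so i = 59.352°.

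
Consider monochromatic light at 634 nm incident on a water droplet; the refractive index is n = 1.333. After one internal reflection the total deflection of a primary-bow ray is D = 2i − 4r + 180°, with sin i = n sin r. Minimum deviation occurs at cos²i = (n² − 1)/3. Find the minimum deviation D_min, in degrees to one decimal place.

cos²i = (1.77689 − 1)/3 = 0.25896; i = arccos(0.50888) = 59.410°.
sin r = sin 59.410°/1.333 = 0.64579; r = 40.225°.
D_min = 2·59.410° − 4·40.225° + 180° = 137.922°.

137.9°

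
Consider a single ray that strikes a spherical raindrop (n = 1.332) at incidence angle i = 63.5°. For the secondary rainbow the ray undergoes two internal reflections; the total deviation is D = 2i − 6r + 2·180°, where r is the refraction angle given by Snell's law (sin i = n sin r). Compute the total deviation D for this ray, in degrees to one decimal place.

233.7°

sin r = sin 63.5° / 1.332 = 0.8949/1.332 = 0.6719; r = 42.21°.
D = 2·63.5° − 6·42.21° + 2·180° = 127.00° − 253.27° + 360° = 233.73°.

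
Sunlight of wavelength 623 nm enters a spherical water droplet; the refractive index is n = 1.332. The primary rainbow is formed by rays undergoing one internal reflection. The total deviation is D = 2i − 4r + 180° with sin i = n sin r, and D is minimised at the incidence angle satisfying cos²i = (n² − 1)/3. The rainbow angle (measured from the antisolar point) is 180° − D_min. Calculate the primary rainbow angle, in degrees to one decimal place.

cos²i = (1.77422 − 1)/3 = 0.25807; i = arccos(0.50801) = 59.469°.
sin r = sin 59.469°/1.332 = 0.64666; r = 40.290°.
D_min = 2·59.469° − 4·40.290° + 180° = 137.776°.
Rainbow angle = 180° − D_min = 42.224°.

42.2°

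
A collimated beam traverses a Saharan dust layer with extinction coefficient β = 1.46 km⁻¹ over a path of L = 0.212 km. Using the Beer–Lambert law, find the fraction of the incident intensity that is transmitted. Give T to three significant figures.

τ = β·L = 1.46 × 0.212 = 0.3095.
T = exp(−0.3095) = 0.7338.

0.734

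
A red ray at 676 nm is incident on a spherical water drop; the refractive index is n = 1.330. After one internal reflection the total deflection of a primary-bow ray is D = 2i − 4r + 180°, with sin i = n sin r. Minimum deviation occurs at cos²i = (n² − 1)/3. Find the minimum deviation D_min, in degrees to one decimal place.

137.5°

cos²i = (1.76890 − 1)/3 = 0.25630; i = arccos(0.50626) = 59.585°.
sin r = sin 59.585°/1.330 = 0.64841; r = 40.422°.
D_min = 2·59.585° − 4·40.422° + 180° = 137.484°.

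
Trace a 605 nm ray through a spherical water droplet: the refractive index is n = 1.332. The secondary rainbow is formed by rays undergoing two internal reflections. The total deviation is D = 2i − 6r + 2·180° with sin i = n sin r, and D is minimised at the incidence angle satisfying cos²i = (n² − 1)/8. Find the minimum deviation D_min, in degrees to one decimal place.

cos²i = (1.77422 − 1)/8 = 0.09678; i = arccos(0.31109) = 71.875°.
sin r = sin 71.875°/1.332 = 0.71350; r = 45.520°.
D_min = 2·71.875° − 6·45.520° + 360° = 230.628°.

230.6°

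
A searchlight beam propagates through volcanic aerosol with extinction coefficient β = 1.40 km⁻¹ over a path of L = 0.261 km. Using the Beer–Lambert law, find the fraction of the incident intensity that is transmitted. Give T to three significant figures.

0.694

τ = β·L = 1.40 × 0.261 = 0.3654.
T = exp(−0.3654) = 0.6939.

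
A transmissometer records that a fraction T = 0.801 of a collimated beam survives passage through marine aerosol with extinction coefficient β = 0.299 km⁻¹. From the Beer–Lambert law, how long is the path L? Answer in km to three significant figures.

0.742 km

Beer–Lambert: T = exp(−βL) ⇒ L = −ln(T)/β = −ln(0.801)/0.299 = 0.2219/0.299 = 0.7421 km.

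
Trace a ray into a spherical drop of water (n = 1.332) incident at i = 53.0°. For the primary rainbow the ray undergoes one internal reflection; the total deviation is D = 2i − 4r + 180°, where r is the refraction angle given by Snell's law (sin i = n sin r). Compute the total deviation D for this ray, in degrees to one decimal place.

sin r = sin 53.0° / 1.332 = 0.7986/1.332 = 0.5996; r = 36.84°.
D = 2·53.0° − 4·36.84° + 180° = 106.00° − 147.36° + 180° = 138.64°.

138.6°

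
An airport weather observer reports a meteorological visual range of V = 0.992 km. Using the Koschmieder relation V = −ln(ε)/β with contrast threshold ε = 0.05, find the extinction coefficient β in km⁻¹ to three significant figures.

3.02 km⁻¹

β = −ln(0.05) / V = 2.996 / 0.992 = 3.0199 km⁻¹.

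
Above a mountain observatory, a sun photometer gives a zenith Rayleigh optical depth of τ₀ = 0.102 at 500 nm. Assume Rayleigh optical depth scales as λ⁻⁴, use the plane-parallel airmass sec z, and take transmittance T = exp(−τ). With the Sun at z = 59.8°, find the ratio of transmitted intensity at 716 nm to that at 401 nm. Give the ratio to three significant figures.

Airmass: sec 59.8° = 1.9880.
τ(716 nm) = 0.102 × (500/716)⁴ × 1.9880 = 0.102 × 0.2378 × 1.9880 = 0.0482.
τ(401 nm) = 0.102 × (500/401)⁴ × 1.9880 = 0.102 × 2.4171 × 1.9880 = 0.4901.
T(716)/T(401) = exp(τ_B − τ_A) = exp(0.4419) = 1.5557.

1.56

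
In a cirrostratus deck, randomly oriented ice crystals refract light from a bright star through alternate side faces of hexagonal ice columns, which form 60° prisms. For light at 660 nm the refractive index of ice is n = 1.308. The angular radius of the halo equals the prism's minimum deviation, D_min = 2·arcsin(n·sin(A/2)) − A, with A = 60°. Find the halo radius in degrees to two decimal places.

n·sin(A/2) = 1.308 × sin 30° = 1.308 × 0.5000 = 0.6540.
D_min = 2·arcsin(0.6540) − 60° = 2 × 40.844° − 60° = 21.688°.

21.69°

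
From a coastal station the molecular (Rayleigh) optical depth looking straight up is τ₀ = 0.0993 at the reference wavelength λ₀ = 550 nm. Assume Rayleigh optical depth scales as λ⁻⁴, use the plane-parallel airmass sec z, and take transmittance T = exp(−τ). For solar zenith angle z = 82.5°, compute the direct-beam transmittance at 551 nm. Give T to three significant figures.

sec 82.5° = 7.6613.
τ = 0.0993 × (550/551)⁴ × 7.6613 = 0.0993 × 0.9928 × 7.6613 = 0.7553.
T = exp(−0.7553) = 0.4699.

0.470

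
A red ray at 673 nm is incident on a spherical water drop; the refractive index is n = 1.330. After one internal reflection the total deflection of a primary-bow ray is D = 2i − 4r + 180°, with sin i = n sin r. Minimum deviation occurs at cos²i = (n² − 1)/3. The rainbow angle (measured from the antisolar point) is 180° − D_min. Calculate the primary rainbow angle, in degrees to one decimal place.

42.5°

cos²i = (1.76890 − 1)/3 = 0.25630; i = arccos(0.50626) = 59.585°.
sin r = sin 59.585°/1.330 = 0.64841; r = 40.422°.
D_min = 2·59.585° − 4·40.422° + 180° = 137.484°.
Rainbow angle = 180° − D_min = 42.516°.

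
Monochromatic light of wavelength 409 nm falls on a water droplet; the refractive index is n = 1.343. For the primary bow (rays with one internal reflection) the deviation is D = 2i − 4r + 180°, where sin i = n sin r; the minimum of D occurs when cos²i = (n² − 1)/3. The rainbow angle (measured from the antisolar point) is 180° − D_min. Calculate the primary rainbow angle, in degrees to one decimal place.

cos²i = (1.80365 − 1)/3 = 0.26788; i = arccos(0.51757) = 58.830°.
sin r = sin 58.830°/1.343 = 0.63711; r = 39.577°.
D_min = 2·58.830° − 4·39.577° + 180° = 139.354°.
Rainbow angle = 180° − D_min = 40.646°.

40.6°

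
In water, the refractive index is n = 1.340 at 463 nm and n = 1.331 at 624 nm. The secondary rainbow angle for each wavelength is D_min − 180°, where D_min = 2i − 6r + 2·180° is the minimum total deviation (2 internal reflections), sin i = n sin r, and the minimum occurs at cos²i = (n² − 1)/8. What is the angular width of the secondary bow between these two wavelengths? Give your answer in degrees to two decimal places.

2.34°

At 463 nm (n = 1.340): cos²i = 0.09945 → i = 71.618°, r = 45.088°, D_min = 232.709°, rainbow angle = 52.709°.
At 624 nm (n = 1.331): cos²i = 0.09645 → i = 71.907°, r = 45.575°, D_min = 230.365°, rainbow angle = 50.365°.
Angular width = |52.709° − 50.365°| = 2.344°.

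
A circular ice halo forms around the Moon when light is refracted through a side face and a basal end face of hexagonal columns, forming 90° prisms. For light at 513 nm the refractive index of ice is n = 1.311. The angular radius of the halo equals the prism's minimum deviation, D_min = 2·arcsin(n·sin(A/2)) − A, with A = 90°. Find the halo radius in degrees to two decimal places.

n·sin(A/2) = 1.311 × sin 45° = 1.311 × 0.7071 = 0.9270.
D_min = 2·arcsin(0.9270) − 90° = 2 × 67.974° − 90° = 45.949°.

45.95°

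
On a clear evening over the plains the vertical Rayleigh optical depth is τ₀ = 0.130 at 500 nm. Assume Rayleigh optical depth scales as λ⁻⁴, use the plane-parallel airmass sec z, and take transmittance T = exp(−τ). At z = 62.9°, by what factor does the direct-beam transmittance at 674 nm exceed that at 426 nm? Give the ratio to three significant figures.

Airmass: sec 62.9° = 2.1952.
τ(674 nm) = 0.130 × (500/674)⁴ × 2.1952 = 0.130 × 0.3029 × 2.1952 = 0.0864.
τ(426 nm) = 0.130 × (500/426)⁴ × 2.1952 = 0.130 × 1.8978 × 2.1952 = 0.5416.
T(674)/T(426) = exp(τ_B − τ_A) = exp(0.4551) = 1.5764.

1.58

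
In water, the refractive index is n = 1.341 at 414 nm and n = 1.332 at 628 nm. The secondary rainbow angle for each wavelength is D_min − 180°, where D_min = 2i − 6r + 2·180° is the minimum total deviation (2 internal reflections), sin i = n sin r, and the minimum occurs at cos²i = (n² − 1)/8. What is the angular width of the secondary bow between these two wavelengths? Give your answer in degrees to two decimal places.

2.34°

At 414 nm (n = 1.341): cos²i = 0.09979 → i = 71.586°, r = 45.034°, D_min = 232.966°, rainbow angle = 52.966°.
At 628 nm (n = 1.332): cos²i = 0.09678 → i = 71.875°, r = 45.520°, D_min = 230.628°, rainbow angle = 50.628°.
Angular width = |52.966° − 50.628°| = 2.337°.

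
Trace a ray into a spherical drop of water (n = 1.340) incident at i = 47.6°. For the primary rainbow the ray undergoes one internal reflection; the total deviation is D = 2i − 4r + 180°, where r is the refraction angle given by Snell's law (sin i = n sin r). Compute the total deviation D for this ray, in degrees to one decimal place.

sin r = sin 47.6° / 1.340 = 0.7385/1.340 = 0.5511; r = 33.44°.
D = 2·47.6° − 4·33.44° + 180° = 95.20° − 133.77° + 180° = 141.43°.

141.4°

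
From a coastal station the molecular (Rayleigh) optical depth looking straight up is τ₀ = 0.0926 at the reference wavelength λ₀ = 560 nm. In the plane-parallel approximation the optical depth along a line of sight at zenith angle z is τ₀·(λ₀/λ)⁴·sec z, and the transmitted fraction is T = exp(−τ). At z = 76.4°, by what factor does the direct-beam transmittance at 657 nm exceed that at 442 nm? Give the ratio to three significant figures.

Airmass: sec 76.4° = 4.2527.
τ(657 nm) = 0.0926 × (560/657)⁴ × 4.2527 = 0.0926 × 0.5278 × 4.2527 = 0.2079.
τ(442 nm) = 0.0926 × (560/442)⁴ × 4.2527 = 0.0926 × 2.5767 × 4.2527 = 1.0147.
T(657)/T(442) = exp(τ_B − τ_A) = exp(0.8069) = 2.2408.

2.24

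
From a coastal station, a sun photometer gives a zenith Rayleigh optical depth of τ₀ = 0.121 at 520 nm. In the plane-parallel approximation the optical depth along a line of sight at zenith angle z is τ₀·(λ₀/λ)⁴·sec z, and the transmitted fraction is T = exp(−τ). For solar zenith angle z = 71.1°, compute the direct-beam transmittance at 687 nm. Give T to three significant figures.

0.885

sec 71.1° = 3.0872.
τ = 0.121 × (520/687)⁴ × 3.0872 = 0.121 × 0.3282 × 3.0872 = 0.1226.
T = exp(−0.1226) = 0.8846.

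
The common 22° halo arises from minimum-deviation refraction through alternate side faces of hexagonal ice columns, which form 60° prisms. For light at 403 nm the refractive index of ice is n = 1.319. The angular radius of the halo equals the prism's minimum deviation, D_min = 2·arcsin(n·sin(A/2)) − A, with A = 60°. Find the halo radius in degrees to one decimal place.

22.5°

n·sin(A/2) = 1.319 × sin 30° = 1.319 × 0.5000 = 0.6595.
D_min = 2·arcsin(0.6595) − 60° = 2 × 41.262° − 60° = 22.524°.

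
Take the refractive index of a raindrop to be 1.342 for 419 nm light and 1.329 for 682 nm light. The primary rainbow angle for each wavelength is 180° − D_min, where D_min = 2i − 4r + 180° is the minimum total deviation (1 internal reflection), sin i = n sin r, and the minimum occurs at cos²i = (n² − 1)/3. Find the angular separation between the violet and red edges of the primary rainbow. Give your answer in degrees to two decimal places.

At 419 nm (n = 1.342): cos²i = 0.26699 → i = 58.888°, r = 39.641°, D_min = 139.213°, rainbow angle = 40.787°.
At 682 nm (n = 1.329): cos²i = 0.25541 → i = 59.643°, r = 40.487°, D_min = 137.337°, rainbow angle = 42.663°.
Angular width = |40.787° − 42.663°| = 1.876°.

1.88°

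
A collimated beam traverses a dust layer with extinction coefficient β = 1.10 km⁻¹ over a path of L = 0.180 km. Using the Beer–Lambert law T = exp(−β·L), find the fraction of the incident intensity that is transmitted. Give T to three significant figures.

0.820

τ = β·L = 1.10 × 0.180 = 0.1980.
T = exp(−0.1980) = 0.8204.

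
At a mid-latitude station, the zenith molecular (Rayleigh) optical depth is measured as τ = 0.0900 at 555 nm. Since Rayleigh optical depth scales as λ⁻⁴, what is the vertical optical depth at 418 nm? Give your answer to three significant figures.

0.280

τ(418 nm) = τ(555 nm) × (555/418)⁴ = 0.0900 × (1.3278)⁴ = 0.0900 × 3.1079 = 0.2797.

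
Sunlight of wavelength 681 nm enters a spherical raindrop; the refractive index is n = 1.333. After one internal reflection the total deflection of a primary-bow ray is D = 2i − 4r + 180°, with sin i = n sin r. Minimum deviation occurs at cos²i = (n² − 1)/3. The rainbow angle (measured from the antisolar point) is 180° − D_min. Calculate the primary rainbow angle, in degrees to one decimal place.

42.1°

cos²i = (1.77689 − 1)/3 = 0.25896; i = arccos(0.50888) = 59.410°.
sin r = sin 59.410°/1.333 = 0.64579; r = 40.225°.
D_min = 2·59.410° − 4·40.225° + 180° = 137.922°.
Rainbow angle = 180° − D_min = 42.078°.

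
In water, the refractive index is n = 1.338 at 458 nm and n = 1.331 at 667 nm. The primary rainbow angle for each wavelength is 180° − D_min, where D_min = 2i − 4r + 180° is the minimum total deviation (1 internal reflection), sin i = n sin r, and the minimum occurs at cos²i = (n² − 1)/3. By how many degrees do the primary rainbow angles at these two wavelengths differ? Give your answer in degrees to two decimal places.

1.01°

At 458 nm (n = 1.338): cos²i = 0.26341 → i = 59.120°, r = 39.899°, D_min = 138.643°, rainbow angle = 41.357°.
At 667 nm (n = 1.331): cos²i = 0.25719 → i = 59.527°, r = 40.356°, D_min = 137.630°, rainbow angle = 42.370°.
Angular width = |41.357° − 42.370°| = 1.013°.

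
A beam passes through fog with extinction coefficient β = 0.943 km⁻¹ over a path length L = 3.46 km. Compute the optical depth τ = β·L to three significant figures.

3.26

τ = β·L = 0.943 × 3.46 = 3.2628.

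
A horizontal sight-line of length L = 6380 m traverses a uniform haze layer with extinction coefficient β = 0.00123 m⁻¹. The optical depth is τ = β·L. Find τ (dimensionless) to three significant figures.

τ = β·L = 0.00123 × 6380 = 7.8474.

7.85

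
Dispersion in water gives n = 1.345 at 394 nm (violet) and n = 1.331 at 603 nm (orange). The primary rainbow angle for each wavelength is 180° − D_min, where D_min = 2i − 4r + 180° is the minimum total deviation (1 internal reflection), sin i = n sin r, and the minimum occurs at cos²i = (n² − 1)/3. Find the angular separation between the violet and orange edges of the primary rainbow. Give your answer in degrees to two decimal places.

At 394 nm (n = 1.345): cos²i = 0.26967 → i = 58.715°, r = 39.448°, D_min = 139.635°, rainbow angle = 40.365°.
At 603 nm (n = 1.331): cos²i = 0.25719 → i = 59.527°, r = 40.356°, D_min = 137.630°, rainbow angle = 42.370°.
Angular width = |40.365° − 42.370°| = 2.005°.

2.01°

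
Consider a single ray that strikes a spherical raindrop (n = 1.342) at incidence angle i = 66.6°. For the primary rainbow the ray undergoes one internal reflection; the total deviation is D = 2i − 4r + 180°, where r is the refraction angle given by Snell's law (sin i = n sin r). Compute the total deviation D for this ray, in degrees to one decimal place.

140.6°

sin r = sin 66.6° / 1.342 = 0.9178/1.342 = 0.6839; r = 43.15°.
D = 2·66.6° − 4·43.15° + 180° = 133.20° − 172.59° + 180° = 140.61°.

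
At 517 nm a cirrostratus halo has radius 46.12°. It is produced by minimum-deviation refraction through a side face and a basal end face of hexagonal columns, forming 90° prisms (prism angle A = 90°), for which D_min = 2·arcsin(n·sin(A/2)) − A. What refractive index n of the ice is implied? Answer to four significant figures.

1.312

Rearranging: n = sin((D_min + A)/2) / sin(A/2).
(D_min + A)/2 = (46.12° + 90°)/2 = 68.060°.
n = sin 68.060° / sin 45° = 0.9276 / 0.7071 = 1.3118.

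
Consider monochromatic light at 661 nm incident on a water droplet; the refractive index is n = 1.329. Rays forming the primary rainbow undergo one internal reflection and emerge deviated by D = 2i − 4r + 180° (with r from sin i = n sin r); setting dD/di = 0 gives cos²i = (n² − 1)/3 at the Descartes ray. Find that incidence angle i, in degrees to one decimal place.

59.6°

cos²i = (1.329² − 1)/3 = (1.76624 − 1)/3 = 0.25541.
cos i = 0.50538, so i = 59.643°.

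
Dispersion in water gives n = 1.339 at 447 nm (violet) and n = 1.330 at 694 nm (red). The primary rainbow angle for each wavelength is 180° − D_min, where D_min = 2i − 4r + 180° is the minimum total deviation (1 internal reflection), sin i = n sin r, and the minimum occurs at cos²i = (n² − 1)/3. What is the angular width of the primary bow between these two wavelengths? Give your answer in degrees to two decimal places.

At 447 nm (n = 1.339): cos²i = 0.26431 → i = 59.062°, r = 39.834°, D_min = 138.786°, rainbow angle = 41.214°.
At 694 nm (n = 1.330): cos²i = 0.25630 → i = 59.585°, r = 40.422°, D_min = 137.484°, rainbow angle = 42.516°.
Angular width = |41.214° − 42.516°| = 1.303°.

1.30°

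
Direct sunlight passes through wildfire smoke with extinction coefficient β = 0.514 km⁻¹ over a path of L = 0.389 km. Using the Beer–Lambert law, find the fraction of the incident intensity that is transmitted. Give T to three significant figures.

τ = β·L = 0.514 × 0.389 = 0.1999.
T = exp(−0.1999) = 0.8188.

0.819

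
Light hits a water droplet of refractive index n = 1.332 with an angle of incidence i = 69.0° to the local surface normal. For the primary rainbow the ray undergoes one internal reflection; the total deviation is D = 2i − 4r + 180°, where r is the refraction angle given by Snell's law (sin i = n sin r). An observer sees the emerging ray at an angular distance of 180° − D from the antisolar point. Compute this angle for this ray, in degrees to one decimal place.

sin r = sin 69.0° / 1.332 = 0.9336/1.332 = 0.7009; r = 44.50°.
D = 2·69.0° − 4·44.50° + 180° = 138.00° − 177.99° + 180° = 140.01°.
Angle from antisolar point = 180° − D = 39.99°.

40.0°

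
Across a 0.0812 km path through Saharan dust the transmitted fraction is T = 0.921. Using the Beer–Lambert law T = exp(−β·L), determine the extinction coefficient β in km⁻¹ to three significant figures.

1.01 km⁻¹

Beer–Lambert: T = exp(−βL) ⇒ β = −ln(T)/L = −ln(0.921)/0.0812 = 0.0823/0.0812 = 1.013 km⁻¹.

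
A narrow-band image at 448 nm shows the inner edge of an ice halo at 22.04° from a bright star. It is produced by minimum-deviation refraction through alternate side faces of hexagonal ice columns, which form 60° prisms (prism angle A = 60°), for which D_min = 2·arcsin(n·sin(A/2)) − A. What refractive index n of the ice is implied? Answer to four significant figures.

1.313

Rearranging: n = sin((D_min + A)/2) / sin(A/2).
(D_min + A)/2 = (22.04° + 60°)/2 = 41.020°.
n = sin 41.020° / sin 30° = 0.6563 / 0.5000 = 1.3126.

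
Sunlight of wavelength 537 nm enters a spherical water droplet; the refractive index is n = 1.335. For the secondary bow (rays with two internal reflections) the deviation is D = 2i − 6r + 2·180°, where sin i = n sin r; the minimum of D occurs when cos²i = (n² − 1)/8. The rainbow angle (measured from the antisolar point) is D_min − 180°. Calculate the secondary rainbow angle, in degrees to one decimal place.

51.4°

cos²i = (1.78222 − 1)/8 = 0.09778; i = arccos(0.31269) = 71.778°.
sin r = sin 71.778°/1.335 = 0.71150; r = 45.357°.
D_min = 2·71.778° − 6·45.357° + 360° = 231.414°.
Rainbow angle = D_min − 180° = 51.414°.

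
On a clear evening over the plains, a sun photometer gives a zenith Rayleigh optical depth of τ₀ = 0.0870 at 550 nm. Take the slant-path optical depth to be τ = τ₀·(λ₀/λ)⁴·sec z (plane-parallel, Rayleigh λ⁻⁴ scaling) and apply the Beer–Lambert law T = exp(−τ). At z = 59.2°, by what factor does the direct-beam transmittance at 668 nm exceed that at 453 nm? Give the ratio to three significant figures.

1.34

Airmass: sec 59.2° = 1.9530.
τ(668 nm) = 0.0870 × (550/668)⁴ × 1.9530 = 0.0870 × 0.4596 × 1.9530 = 0.0781.
τ(453 nm) = 0.0870 × (550/453)⁴ × 1.9530 = 0.0870 × 2.1730 × 1.9530 = 0.3692.
T(668)/T(453) = exp(τ_B − τ_A) = exp(0.2911) = 1.3379.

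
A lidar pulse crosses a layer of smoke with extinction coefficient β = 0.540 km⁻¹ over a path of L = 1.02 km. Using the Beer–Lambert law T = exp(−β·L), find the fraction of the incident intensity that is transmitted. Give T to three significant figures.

0.576

τ = β·L = 0.540 × 1.02 = 0.5508.
T = exp(−0.5508) = 0.5765.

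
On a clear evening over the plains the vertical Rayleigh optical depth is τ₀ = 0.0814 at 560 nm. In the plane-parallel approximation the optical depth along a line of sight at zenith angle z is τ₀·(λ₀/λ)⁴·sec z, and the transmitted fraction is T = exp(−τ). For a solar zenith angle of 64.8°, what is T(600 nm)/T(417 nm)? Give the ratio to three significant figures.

1.61

Airmass: sec 64.8° = 2.3486.
τ(600 nm) = 0.0814 × (560/600)⁴ × 2.3486 = 0.0814 × 0.7588 × 2.3486 = 0.1451.
τ(417 nm) = 0.0814 × (560/417)⁴ × 2.3486 = 0.0814 × 3.2524 × 2.3486 = 0.6218.
T(600)/T(417) = exp(τ_B − τ_A) = exp(0.4767) = 1.6108.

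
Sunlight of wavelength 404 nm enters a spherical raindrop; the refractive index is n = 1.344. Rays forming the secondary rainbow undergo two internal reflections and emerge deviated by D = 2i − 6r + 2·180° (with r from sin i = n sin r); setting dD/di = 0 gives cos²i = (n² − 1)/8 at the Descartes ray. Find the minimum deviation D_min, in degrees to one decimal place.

233.7°

cos²i = (1.80634 − 1)/8 = 0.10079; i = arccos(0.31748) = 71.490°.
sin r = sin 71.490°/1.344 = 0.70555; r = 44.874°.
D_min = 2·71.490° − 6·44.874° + 360° = 233.733°.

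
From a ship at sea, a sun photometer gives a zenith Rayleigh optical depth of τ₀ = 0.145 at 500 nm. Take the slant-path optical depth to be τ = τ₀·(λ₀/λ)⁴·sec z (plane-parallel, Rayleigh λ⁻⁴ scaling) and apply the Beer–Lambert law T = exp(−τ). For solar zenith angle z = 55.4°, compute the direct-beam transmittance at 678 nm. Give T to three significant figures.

0.927

sec 55.4° = 1.7610.
τ = 0.145 × (500/678)⁴ × 1.7610 = 0.145 × 0.2958 × 1.7610 = 0.0755.
T = exp(−0.0755) = 0.9273.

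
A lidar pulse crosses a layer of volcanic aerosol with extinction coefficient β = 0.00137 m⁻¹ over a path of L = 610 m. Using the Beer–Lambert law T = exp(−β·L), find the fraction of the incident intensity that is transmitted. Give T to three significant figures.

0.434

τ = β·L = 0.00137 × 610 = 0.8357.
T = exp(−0.8357) = 0.4336.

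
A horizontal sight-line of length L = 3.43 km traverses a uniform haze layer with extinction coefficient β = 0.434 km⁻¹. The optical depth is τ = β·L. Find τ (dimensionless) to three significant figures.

1.49

τ = β·L = 0.434 × 3.43 = 1.4886.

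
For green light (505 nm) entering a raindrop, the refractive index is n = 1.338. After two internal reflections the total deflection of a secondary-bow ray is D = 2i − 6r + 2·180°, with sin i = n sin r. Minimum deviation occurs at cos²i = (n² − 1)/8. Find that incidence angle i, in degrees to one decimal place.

71.7°

cos²i = (1.338² − 1)/8 = (1.79024 − 1)/8 = 0.09878.
cos i = 0.31429, so i = 71.682°.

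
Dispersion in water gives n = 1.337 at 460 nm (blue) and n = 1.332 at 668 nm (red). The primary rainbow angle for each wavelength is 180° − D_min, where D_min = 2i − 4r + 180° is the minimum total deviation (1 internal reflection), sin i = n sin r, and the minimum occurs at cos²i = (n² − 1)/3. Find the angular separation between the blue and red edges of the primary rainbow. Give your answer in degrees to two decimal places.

0.72°

At 460 nm (n = 1.337): cos²i = 0.26252 → i = 59.178°, r = 39.964°, D_min = 138.500°, rainbow angle = 41.500°.
At 668 nm (n = 1.332): cos²i = 0.25807 → i = 59.469°, r = 40.290°, D_min = 137.776°, rainbow angle = 42.224°.
Angular width = |41.500° − 42.224°| = 0.724°.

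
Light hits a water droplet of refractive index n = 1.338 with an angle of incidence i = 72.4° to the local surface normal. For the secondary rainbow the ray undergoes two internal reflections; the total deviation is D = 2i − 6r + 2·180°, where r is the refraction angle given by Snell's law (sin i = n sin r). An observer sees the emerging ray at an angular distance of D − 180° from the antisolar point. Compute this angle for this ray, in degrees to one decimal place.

sin r = sin 72.4° / 1.338 = 0.9532/1.338 = 0.7124; r = 45.43°.
D = 2·72.4° − 6·45.43° + 2·180° = 144.80° − 272.58° + 360° = 232.22°.
Angle from antisolar point = D − 180° = 52.22°.

52.2°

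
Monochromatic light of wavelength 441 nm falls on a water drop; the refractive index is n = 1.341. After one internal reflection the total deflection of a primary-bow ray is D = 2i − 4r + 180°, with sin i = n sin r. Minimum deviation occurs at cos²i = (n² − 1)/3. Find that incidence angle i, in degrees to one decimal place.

cos²i = (1.341² − 1)/3 = (1.79828 − 1)/3 = 0.26609.
cos i = 0.51584, so i = 58.946°.

58.9°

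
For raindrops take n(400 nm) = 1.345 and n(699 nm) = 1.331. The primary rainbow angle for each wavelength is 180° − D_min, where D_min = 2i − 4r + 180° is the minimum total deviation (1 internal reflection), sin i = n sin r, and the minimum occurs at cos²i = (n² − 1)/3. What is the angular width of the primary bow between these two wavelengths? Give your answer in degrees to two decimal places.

At 400 nm (n = 1.345): cos²i = 0.26967 → i = 58.715°, r = 39.448°, D_min = 139.635°, rainbow angle = 40.365°.
At 699 nm (n = 1.331): cos²i = 0.25719 → i = 59.527°, r = 40.356°, D_min = 137.630°, rainbow angle = 42.370°.
Angular width = |40.365° − 42.370°| = 2.005°.

2.01°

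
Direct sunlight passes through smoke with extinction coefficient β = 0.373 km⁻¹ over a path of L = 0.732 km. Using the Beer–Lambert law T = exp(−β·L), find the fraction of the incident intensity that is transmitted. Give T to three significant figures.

τ = β·L = 0.373 × 0.732 = 0.2730.
T = exp(−0.2730) = 0.7611.

0.761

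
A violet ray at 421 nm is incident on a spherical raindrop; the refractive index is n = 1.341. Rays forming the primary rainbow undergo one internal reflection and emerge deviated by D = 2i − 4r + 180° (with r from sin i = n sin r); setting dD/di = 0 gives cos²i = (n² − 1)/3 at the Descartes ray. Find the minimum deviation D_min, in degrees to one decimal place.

139.1°

cos²i = (1.79828 − 1)/3 = 0.26609; i = arccos(0.51584) = 58.946°.
sin r = sin 58.946°/1.341 = 0.63884; r = 39.705°.
D_min = 2·58.946° − 4·39.705° + 180° = 139.071°.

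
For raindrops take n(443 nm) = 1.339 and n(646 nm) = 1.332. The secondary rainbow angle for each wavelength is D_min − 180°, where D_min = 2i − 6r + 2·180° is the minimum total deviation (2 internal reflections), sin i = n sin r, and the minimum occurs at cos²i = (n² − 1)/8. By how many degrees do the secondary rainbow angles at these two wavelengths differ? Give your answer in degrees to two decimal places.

At 443 nm (n = 1.339): cos²i = 0.09912 → i = 71.650°, r = 45.141°, D_min = 232.451°, rainbow angle = 52.451°.
At 646 nm (n = 1.332): cos²i = 0.09678 → i = 71.875°, r = 45.520°, D_min = 230.628°, rainbow angle = 50.628°.
Angular width = |52.451° − 50.628°| = 1.823°.

1.82°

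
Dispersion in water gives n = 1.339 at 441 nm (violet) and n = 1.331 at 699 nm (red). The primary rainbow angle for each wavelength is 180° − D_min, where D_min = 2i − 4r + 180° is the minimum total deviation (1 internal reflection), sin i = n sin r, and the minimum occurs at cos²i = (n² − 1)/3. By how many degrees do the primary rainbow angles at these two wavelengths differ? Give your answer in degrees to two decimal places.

1.16°

At 441 nm (n = 1.339): cos²i = 0.26431 → i = 59.062°, r = 39.834°, D_min = 138.786°, rainbow angle = 41.214°.
At 699 nm (n = 1.331): cos²i = 0.25719 → i = 59.527°, r = 40.356°, D_min = 137.630°, rainbow angle = 42.370°.
Angular width = |41.214° − 42.370°| = 1.156°.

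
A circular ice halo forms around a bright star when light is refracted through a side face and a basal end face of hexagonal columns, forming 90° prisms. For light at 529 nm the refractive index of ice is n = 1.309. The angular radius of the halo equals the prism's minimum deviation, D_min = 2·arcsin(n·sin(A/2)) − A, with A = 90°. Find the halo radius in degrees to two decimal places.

n·sin(A/2) = 1.309 × sin 45° = 1.309 × 0.7071 = 0.9256.
D_min = 2·arcsin(0.9256) − 90° = 2 × 67.759° − 90° = 45.519°.

45.52°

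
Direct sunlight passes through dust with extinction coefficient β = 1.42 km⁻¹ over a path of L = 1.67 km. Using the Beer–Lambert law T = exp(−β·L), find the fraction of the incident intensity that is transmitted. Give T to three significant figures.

0.0933

τ = β·L = 1.42 × 1.67 = 2.3714.
T = exp(−2.3714) = 0.0933.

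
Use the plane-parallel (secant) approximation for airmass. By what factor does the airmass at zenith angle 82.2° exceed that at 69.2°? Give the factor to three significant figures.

X(82.2°)/X(69.2°) = sec 82.2° / sec 69.2° = cos 69.2° / cos 82.2° = 0.3551/0.1357 = 2.6166.

2.62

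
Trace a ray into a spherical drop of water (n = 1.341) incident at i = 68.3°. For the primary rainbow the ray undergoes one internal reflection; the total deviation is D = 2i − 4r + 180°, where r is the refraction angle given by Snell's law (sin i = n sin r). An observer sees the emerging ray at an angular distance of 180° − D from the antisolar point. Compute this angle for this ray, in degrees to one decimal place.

38.8°

sin r = sin 68.3° / 1.341 = 0.9291/1.341 = 0.6929; r = 43.86°.
D = 2·68.3° − 4·43.86° + 180° = 136.60° − 175.43° + 180° = 141.17°.
Angle from antisolar point = 180° − D = 38.83°.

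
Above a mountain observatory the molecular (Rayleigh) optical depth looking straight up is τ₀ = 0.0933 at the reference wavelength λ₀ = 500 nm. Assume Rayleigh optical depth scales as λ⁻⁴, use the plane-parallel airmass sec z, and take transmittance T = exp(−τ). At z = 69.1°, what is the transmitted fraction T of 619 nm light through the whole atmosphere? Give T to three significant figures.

sec 69.1° = 2.8032.
τ = 0.0933 × (500/619)⁴ × 2.8032 = 0.0933 × 0.4257 × 2.8032 = 0.1113.
T = exp(−0.1113) = 0.8946.

0.895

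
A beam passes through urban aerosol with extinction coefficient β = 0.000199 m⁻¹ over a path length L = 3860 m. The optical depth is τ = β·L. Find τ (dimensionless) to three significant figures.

τ = β·L = 0.000199 × 3860 = 0.7681.

0.768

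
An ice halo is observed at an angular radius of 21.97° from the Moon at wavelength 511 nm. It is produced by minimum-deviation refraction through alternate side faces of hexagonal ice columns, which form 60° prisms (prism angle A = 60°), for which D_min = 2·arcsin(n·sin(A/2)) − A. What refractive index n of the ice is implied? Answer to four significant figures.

Rearranging: n = sin((D_min + A)/2) / sin(A/2).
(D_min + A)/2 = (21.97° + 60°)/2 = 40.985°.
n = sin 40.985° / sin 30° = 0.6559 / 0.5000 = 1.3117.

1.312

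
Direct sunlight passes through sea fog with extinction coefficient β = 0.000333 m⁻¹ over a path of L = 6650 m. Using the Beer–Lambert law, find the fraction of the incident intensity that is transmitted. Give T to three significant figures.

0.109

τ = β·L = 0.000333 × 6650 = 2.2145.
T = exp(−2.2145) = 0.1092.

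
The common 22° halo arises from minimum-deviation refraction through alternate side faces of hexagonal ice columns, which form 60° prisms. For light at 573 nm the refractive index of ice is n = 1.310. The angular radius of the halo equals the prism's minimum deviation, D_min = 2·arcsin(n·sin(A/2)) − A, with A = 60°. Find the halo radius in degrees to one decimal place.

21.8°

n·sin(A/2) = 1.310 × sin 30° = 1.310 × 0.5000 = 0.6550.
D_min = 2·arcsin(0.6550) − 60° = 2 × 40.920° − 60° = 21.839°.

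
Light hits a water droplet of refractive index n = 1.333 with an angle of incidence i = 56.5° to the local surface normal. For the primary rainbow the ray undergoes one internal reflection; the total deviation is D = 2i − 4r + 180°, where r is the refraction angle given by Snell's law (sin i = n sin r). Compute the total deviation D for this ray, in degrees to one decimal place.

sin r = sin 56.5° / 1.333 = 0.8339/1.333 = 0.6256; r = 38.72°.
D = 2·56.5° − 4·38.72° + 180° = 113.00° − 154.90° + 180° = 138.10°.

138.1°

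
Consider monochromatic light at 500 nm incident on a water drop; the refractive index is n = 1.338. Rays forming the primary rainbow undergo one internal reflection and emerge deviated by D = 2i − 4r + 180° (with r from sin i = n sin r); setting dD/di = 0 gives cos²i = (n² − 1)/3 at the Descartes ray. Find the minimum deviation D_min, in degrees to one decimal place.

cos²i = (1.79024 − 1)/3 = 0.26341; i = arccos(0.51324) = 59.120°.
sin r = sin 59.120°/1.338 = 0.64144; r = 39.899°.
D_min = 2·59.120° − 4·39.899° + 180° = 138.643°.

138.6°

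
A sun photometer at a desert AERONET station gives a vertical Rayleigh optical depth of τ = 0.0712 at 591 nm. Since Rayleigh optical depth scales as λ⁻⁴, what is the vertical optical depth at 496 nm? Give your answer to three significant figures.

0.144

τ(496 nm) = τ(591 nm) × (591/496)⁴ = 0.0712 × (1.1915)⁴ = 0.0712 × 2.0157 = 0.1435.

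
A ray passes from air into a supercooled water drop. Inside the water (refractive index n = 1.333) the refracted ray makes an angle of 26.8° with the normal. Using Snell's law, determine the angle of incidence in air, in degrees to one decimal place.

Snell: sin θ_i = n · sin θ_r = 1.333 × sin 26.8° = 1.333 × 0.4509 = 0.6010.
θ_i = arcsin(0.6010) = 36.94°.

36.9°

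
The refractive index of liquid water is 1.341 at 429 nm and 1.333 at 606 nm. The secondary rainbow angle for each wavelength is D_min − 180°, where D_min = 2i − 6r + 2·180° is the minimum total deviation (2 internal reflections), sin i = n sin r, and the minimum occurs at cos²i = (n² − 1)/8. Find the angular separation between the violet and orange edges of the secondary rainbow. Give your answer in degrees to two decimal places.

At 429 nm (n = 1.341): cos²i = 0.09979 → i = 71.586°, r = 45.034°, D_min = 232.966°, rainbow angle = 52.966°.
At 606 nm (n = 1.333): cos²i = 0.09711 → i = 71.843°, r = 45.466°, D_min = 230.891°, rainbow angle = 50.891°.
Angular width = |52.966° − 50.891°| = 2.075°.

2.08°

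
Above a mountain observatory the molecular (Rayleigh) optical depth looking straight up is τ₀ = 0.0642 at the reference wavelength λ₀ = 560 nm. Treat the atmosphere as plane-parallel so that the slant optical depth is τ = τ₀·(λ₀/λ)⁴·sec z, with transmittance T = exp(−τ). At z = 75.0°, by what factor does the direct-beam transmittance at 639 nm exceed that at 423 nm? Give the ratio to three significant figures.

1.85

Airmass: sec 75.0° = 3.8637.
τ(639 nm) = 0.0642 × (560/639)⁴ × 3.8637 = 0.0642 × 0.5899 × 3.8637 = 0.1463.
τ(423 nm) = 0.0642 × (560/423)⁴ × 3.8637 = 0.0642 × 3.0718 × 3.8637 = 0.7620.
T(639)/T(423) = exp(τ_B − τ_A) = exp(0.6156) = 1.8508.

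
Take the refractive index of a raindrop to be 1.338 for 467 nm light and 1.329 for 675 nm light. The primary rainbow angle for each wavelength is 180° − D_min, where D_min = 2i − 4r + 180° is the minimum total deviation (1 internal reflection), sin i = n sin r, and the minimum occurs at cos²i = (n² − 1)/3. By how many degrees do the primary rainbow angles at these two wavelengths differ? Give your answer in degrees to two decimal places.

1.31°

At 467 nm (n = 1.338): cos²i = 0.26341 → i = 59.120°, r = 39.899°, D_min = 138.643°, rainbow angle = 41.357°.
At 675 nm (n = 1.329): cos²i = 0.25541 → i = 59.643°, r = 40.487°, D_min = 137.337°, rainbow angle = 42.663°.
Angular width = |41.357° − 42.663°| = 1.307°.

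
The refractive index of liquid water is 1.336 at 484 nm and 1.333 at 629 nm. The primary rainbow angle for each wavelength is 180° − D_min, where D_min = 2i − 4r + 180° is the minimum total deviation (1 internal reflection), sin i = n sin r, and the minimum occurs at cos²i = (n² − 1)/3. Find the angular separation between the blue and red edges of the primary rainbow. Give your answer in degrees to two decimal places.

At 484 nm (n = 1.336): cos²i = 0.26163 → i = 59.236°, r = 40.029°, D_min = 138.356°, rainbow angle = 41.644°.
At 629 nm (n = 1.333): cos²i = 0.25896 → i = 59.410°, r = 40.225°, D_min = 137.922°, rainbow angle = 42.078°.
Angular width = |41.644° − 42.078°| = 0.434°.

0.43°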